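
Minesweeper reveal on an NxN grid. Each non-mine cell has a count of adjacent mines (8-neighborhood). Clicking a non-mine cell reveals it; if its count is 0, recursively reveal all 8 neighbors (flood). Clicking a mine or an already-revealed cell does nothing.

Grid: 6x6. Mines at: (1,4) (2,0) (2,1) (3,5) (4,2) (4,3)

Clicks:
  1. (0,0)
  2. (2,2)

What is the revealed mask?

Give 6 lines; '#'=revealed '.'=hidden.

Answer: ####..
####..
..#...
......
......
......

Derivation:
Click 1 (0,0) count=0: revealed 8 new [(0,0) (0,1) (0,2) (0,3) (1,0) (1,1) (1,2) (1,3)] -> total=8
Click 2 (2,2) count=1: revealed 1 new [(2,2)] -> total=9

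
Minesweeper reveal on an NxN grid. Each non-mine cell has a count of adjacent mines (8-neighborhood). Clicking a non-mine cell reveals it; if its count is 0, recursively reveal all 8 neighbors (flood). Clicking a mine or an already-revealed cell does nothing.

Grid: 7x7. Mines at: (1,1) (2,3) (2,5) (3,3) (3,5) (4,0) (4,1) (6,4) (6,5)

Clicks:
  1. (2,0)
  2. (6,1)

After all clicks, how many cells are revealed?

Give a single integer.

Click 1 (2,0) count=1: revealed 1 new [(2,0)] -> total=1
Click 2 (6,1) count=0: revealed 8 new [(5,0) (5,1) (5,2) (5,3) (6,0) (6,1) (6,2) (6,3)] -> total=9

Answer: 9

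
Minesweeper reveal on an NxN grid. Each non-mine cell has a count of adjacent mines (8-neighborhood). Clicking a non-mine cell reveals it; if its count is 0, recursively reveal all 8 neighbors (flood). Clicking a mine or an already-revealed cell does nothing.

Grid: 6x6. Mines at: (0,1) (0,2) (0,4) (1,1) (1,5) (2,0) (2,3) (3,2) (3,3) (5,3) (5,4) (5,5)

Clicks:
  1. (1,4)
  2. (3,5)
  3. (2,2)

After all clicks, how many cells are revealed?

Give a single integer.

Click 1 (1,4) count=3: revealed 1 new [(1,4)] -> total=1
Click 2 (3,5) count=0: revealed 6 new [(2,4) (2,5) (3,4) (3,5) (4,4) (4,5)] -> total=7
Click 3 (2,2) count=4: revealed 1 new [(2,2)] -> total=8

Answer: 8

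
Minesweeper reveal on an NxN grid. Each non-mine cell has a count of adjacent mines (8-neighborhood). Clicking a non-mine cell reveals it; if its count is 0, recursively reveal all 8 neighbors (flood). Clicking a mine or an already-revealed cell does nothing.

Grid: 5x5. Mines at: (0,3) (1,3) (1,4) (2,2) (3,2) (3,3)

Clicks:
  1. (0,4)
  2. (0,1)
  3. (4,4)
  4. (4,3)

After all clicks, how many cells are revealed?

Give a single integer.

Answer: 15

Derivation:
Click 1 (0,4) count=3: revealed 1 new [(0,4)] -> total=1
Click 2 (0,1) count=0: revealed 12 new [(0,0) (0,1) (0,2) (1,0) (1,1) (1,2) (2,0) (2,1) (3,0) (3,1) (4,0) (4,1)] -> total=13
Click 3 (4,4) count=1: revealed 1 new [(4,4)] -> total=14
Click 4 (4,3) count=2: revealed 1 new [(4,3)] -> total=15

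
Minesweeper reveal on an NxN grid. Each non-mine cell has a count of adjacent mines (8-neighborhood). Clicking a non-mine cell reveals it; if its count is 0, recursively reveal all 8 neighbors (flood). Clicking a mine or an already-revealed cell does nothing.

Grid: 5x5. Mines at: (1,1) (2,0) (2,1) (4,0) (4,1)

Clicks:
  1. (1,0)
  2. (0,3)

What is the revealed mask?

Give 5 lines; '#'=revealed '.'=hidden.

Click 1 (1,0) count=3: revealed 1 new [(1,0)] -> total=1
Click 2 (0,3) count=0: revealed 15 new [(0,2) (0,3) (0,4) (1,2) (1,3) (1,4) (2,2) (2,3) (2,4) (3,2) (3,3) (3,4) (4,2) (4,3) (4,4)] -> total=16

Answer: ..###
#.###
..###
..###
..###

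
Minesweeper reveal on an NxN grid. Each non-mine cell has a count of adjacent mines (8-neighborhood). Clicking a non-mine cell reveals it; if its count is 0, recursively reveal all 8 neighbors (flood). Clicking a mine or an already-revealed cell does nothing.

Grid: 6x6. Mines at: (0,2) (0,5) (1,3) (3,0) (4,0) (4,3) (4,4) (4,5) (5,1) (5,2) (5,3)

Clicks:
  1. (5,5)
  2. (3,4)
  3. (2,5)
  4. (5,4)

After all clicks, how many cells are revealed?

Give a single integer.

Answer: 8

Derivation:
Click 1 (5,5) count=2: revealed 1 new [(5,5)] -> total=1
Click 2 (3,4) count=3: revealed 1 new [(3,4)] -> total=2
Click 3 (2,5) count=0: revealed 5 new [(1,4) (1,5) (2,4) (2,5) (3,5)] -> total=7
Click 4 (5,4) count=4: revealed 1 new [(5,4)] -> total=8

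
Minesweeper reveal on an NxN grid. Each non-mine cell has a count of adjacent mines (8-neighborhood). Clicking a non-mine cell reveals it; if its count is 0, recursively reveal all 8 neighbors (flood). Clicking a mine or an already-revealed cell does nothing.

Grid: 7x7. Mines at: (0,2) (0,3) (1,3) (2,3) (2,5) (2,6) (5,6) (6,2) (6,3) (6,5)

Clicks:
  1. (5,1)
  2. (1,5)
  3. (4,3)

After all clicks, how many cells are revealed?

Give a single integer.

Answer: 29

Derivation:
Click 1 (5,1) count=1: revealed 1 new [(5,1)] -> total=1
Click 2 (1,5) count=2: revealed 1 new [(1,5)] -> total=2
Click 3 (4,3) count=0: revealed 27 new [(0,0) (0,1) (1,0) (1,1) (1,2) (2,0) (2,1) (2,2) (3,0) (3,1) (3,2) (3,3) (3,4) (3,5) (4,0) (4,1) (4,2) (4,3) (4,4) (4,5) (5,0) (5,2) (5,3) (5,4) (5,5) (6,0) (6,1)] -> total=29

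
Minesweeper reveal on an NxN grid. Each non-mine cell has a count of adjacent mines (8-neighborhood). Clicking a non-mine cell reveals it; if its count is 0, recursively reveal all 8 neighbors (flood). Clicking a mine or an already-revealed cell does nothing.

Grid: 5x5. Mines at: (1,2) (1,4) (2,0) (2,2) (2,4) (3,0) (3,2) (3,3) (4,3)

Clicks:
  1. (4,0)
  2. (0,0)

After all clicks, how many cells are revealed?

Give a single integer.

Click 1 (4,0) count=1: revealed 1 new [(4,0)] -> total=1
Click 2 (0,0) count=0: revealed 4 new [(0,0) (0,1) (1,0) (1,1)] -> total=5

Answer: 5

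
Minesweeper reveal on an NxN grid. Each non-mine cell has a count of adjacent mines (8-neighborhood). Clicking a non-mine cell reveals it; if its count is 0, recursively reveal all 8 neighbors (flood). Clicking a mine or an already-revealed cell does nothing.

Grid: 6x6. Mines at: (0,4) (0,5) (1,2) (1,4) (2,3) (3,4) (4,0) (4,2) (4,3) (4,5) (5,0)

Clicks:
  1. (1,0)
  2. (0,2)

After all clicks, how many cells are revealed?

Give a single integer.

Click 1 (1,0) count=0: revealed 8 new [(0,0) (0,1) (1,0) (1,1) (2,0) (2,1) (3,0) (3,1)] -> total=8
Click 2 (0,2) count=1: revealed 1 new [(0,2)] -> total=9

Answer: 9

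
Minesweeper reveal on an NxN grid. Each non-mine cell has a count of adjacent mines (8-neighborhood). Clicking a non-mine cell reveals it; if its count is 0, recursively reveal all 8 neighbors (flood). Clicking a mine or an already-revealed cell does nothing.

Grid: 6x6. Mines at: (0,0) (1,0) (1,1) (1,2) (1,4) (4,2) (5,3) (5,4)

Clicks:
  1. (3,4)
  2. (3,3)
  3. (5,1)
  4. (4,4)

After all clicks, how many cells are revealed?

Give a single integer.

Click 1 (3,4) count=0: revealed 9 new [(2,3) (2,4) (2,5) (3,3) (3,4) (3,5) (4,3) (4,4) (4,5)] -> total=9
Click 2 (3,3) count=1: revealed 0 new [(none)] -> total=9
Click 3 (5,1) count=1: revealed 1 new [(5,1)] -> total=10
Click 4 (4,4) count=2: revealed 0 new [(none)] -> total=10

Answer: 10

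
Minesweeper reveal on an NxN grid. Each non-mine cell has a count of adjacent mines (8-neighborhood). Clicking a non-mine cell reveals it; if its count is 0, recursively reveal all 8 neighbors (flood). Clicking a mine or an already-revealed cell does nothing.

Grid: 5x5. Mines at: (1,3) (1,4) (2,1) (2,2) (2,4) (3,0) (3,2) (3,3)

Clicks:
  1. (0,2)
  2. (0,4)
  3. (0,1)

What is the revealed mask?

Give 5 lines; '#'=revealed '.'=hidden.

Answer: ###.#
###..
.....
.....
.....

Derivation:
Click 1 (0,2) count=1: revealed 1 new [(0,2)] -> total=1
Click 2 (0,4) count=2: revealed 1 new [(0,4)] -> total=2
Click 3 (0,1) count=0: revealed 5 new [(0,0) (0,1) (1,0) (1,1) (1,2)] -> total=7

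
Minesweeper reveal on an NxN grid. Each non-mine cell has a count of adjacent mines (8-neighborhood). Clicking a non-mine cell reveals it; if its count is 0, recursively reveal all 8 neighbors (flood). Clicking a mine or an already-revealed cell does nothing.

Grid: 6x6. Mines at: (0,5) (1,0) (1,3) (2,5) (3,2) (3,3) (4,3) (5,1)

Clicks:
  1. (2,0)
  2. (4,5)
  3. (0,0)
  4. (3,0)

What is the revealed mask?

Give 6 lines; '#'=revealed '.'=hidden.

Answer: #.....
......
##....
##..##
##..##
....##

Derivation:
Click 1 (2,0) count=1: revealed 1 new [(2,0)] -> total=1
Click 2 (4,5) count=0: revealed 6 new [(3,4) (3,5) (4,4) (4,5) (5,4) (5,5)] -> total=7
Click 3 (0,0) count=1: revealed 1 new [(0,0)] -> total=8
Click 4 (3,0) count=0: revealed 5 new [(2,1) (3,0) (3,1) (4,0) (4,1)] -> total=13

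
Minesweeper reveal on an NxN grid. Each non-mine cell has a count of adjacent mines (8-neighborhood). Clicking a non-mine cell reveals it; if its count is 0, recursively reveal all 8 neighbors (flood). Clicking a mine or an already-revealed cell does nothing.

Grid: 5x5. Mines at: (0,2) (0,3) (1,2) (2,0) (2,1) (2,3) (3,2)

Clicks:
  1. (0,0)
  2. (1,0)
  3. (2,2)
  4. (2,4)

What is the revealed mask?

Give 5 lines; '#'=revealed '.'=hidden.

Click 1 (0,0) count=0: revealed 4 new [(0,0) (0,1) (1,0) (1,1)] -> total=4
Click 2 (1,0) count=2: revealed 0 new [(none)] -> total=4
Click 3 (2,2) count=4: revealed 1 new [(2,2)] -> total=5
Click 4 (2,4) count=1: revealed 1 new [(2,4)] -> total=6

Answer: ##...
##...
..#.#
.....
.....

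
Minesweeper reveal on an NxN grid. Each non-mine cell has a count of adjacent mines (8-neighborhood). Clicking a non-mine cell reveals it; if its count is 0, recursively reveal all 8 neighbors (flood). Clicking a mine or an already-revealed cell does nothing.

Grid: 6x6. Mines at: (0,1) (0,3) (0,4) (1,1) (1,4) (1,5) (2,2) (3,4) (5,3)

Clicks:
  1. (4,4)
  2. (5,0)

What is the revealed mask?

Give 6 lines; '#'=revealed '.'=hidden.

Answer: ......
......
##....
###...
###.#.
###...

Derivation:
Click 1 (4,4) count=2: revealed 1 new [(4,4)] -> total=1
Click 2 (5,0) count=0: revealed 11 new [(2,0) (2,1) (3,0) (3,1) (3,2) (4,0) (4,1) (4,2) (5,0) (5,1) (5,2)] -> total=12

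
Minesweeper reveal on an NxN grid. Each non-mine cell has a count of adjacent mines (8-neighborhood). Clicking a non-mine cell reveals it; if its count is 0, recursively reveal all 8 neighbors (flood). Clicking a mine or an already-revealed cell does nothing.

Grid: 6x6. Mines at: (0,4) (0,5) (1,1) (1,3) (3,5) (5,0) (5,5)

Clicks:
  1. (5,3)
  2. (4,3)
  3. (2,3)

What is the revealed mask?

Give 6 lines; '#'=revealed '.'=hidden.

Click 1 (5,3) count=0: revealed 19 new [(2,0) (2,1) (2,2) (2,3) (2,4) (3,0) (3,1) (3,2) (3,3) (3,4) (4,0) (4,1) (4,2) (4,3) (4,4) (5,1) (5,2) (5,3) (5,4)] -> total=19
Click 2 (4,3) count=0: revealed 0 new [(none)] -> total=19
Click 3 (2,3) count=1: revealed 0 new [(none)] -> total=19

Answer: ......
......
#####.
#####.
#####.
.####.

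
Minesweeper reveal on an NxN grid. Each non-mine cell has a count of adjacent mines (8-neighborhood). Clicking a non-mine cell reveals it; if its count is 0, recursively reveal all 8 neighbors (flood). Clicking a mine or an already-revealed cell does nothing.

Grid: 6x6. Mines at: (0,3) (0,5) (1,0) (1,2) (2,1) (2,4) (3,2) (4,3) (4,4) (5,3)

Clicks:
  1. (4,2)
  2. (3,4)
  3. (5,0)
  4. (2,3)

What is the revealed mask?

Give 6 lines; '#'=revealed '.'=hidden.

Answer: ......
......
...#..
##..#.
###...
###...

Derivation:
Click 1 (4,2) count=3: revealed 1 new [(4,2)] -> total=1
Click 2 (3,4) count=3: revealed 1 new [(3,4)] -> total=2
Click 3 (5,0) count=0: revealed 7 new [(3,0) (3,1) (4,0) (4,1) (5,0) (5,1) (5,2)] -> total=9
Click 4 (2,3) count=3: revealed 1 new [(2,3)] -> total=10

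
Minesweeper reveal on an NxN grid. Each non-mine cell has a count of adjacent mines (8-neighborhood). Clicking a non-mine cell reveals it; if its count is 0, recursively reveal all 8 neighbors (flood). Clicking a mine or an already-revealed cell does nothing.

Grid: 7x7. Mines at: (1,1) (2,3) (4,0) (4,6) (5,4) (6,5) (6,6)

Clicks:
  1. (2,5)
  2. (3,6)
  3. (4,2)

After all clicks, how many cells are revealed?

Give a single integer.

Click 1 (2,5) count=0: revealed 16 new [(0,2) (0,3) (0,4) (0,5) (0,6) (1,2) (1,3) (1,4) (1,5) (1,6) (2,4) (2,5) (2,6) (3,4) (3,5) (3,6)] -> total=16
Click 2 (3,6) count=1: revealed 0 new [(none)] -> total=16
Click 3 (4,2) count=0: revealed 14 new [(3,1) (3,2) (3,3) (4,1) (4,2) (4,3) (5,0) (5,1) (5,2) (5,3) (6,0) (6,1) (6,2) (6,3)] -> total=30

Answer: 30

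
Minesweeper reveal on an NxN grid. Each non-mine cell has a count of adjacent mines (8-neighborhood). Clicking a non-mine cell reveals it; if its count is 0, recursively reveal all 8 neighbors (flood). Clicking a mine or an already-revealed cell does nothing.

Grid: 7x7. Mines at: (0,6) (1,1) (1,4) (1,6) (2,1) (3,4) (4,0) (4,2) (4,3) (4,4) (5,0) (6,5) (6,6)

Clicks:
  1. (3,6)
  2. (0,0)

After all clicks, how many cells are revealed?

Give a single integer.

Click 1 (3,6) count=0: revealed 8 new [(2,5) (2,6) (3,5) (3,6) (4,5) (4,6) (5,5) (5,6)] -> total=8
Click 2 (0,0) count=1: revealed 1 new [(0,0)] -> total=9

Answer: 9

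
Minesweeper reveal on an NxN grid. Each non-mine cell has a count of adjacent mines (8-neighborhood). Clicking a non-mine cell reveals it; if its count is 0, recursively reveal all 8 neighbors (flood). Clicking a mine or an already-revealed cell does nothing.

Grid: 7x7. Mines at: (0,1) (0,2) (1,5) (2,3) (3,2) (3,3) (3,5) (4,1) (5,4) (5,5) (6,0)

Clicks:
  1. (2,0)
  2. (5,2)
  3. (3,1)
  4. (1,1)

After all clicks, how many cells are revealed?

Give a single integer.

Answer: 7

Derivation:
Click 1 (2,0) count=0: revealed 6 new [(1,0) (1,1) (2,0) (2,1) (3,0) (3,1)] -> total=6
Click 2 (5,2) count=1: revealed 1 new [(5,2)] -> total=7
Click 3 (3,1) count=2: revealed 0 new [(none)] -> total=7
Click 4 (1,1) count=2: revealed 0 new [(none)] -> total=7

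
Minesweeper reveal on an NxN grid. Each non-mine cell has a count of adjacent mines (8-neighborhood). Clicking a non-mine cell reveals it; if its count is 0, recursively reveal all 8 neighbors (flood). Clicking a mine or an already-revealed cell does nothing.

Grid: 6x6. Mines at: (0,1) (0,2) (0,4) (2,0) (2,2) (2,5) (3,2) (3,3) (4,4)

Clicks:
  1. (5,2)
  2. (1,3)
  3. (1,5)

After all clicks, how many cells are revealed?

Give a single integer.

Click 1 (5,2) count=0: revealed 10 new [(3,0) (3,1) (4,0) (4,1) (4,2) (4,3) (5,0) (5,1) (5,2) (5,3)] -> total=10
Click 2 (1,3) count=3: revealed 1 new [(1,3)] -> total=11
Click 3 (1,5) count=2: revealed 1 new [(1,5)] -> total=12

Answer: 12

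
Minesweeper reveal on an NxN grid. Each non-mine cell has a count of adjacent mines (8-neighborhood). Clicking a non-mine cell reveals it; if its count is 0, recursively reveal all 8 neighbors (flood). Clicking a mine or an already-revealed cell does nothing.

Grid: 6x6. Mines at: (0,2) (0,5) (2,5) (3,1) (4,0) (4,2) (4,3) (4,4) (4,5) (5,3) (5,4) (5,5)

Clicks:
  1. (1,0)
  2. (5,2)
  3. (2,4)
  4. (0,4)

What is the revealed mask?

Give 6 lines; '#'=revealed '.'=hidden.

Click 1 (1,0) count=0: revealed 6 new [(0,0) (0,1) (1,0) (1,1) (2,0) (2,1)] -> total=6
Click 2 (5,2) count=3: revealed 1 new [(5,2)] -> total=7
Click 3 (2,4) count=1: revealed 1 new [(2,4)] -> total=8
Click 4 (0,4) count=1: revealed 1 new [(0,4)] -> total=9

Answer: ##..#.
##....
##..#.
......
......
..#...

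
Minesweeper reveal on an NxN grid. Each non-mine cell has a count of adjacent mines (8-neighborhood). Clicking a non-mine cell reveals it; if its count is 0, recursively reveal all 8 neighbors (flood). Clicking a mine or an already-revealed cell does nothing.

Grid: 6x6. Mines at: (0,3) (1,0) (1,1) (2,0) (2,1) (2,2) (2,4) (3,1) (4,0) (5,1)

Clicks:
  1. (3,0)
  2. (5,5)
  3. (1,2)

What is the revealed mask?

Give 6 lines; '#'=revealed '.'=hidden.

Answer: ......
..#...
......
#.####
..####
..####

Derivation:
Click 1 (3,0) count=4: revealed 1 new [(3,0)] -> total=1
Click 2 (5,5) count=0: revealed 12 new [(3,2) (3,3) (3,4) (3,5) (4,2) (4,3) (4,4) (4,5) (5,2) (5,3) (5,4) (5,5)] -> total=13
Click 3 (1,2) count=4: revealed 1 new [(1,2)] -> total=14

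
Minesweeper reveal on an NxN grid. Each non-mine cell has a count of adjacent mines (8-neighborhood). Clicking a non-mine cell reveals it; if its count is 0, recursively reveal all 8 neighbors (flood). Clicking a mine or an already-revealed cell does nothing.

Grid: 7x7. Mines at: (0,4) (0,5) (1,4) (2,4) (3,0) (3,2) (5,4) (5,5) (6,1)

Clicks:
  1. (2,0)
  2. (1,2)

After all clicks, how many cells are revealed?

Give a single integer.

Click 1 (2,0) count=1: revealed 1 new [(2,0)] -> total=1
Click 2 (1,2) count=0: revealed 11 new [(0,0) (0,1) (0,2) (0,3) (1,0) (1,1) (1,2) (1,3) (2,1) (2,2) (2,3)] -> total=12

Answer: 12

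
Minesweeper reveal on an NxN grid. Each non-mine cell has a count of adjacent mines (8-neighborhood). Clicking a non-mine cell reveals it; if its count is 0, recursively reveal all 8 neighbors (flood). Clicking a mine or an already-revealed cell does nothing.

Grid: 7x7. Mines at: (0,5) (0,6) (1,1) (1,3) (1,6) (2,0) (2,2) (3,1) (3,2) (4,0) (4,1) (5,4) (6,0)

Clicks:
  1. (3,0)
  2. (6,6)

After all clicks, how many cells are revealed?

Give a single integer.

Click 1 (3,0) count=4: revealed 1 new [(3,0)] -> total=1
Click 2 (6,6) count=0: revealed 16 new [(2,3) (2,4) (2,5) (2,6) (3,3) (3,4) (3,5) (3,6) (4,3) (4,4) (4,5) (4,6) (5,5) (5,6) (6,5) (6,6)] -> total=17

Answer: 17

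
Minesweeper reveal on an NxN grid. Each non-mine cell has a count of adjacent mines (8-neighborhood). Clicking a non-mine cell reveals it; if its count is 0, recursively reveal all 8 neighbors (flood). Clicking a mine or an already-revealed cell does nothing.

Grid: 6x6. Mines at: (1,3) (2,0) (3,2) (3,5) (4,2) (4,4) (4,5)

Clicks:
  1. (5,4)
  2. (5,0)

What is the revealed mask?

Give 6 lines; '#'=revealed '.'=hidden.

Click 1 (5,4) count=2: revealed 1 new [(5,4)] -> total=1
Click 2 (5,0) count=0: revealed 6 new [(3,0) (3,1) (4,0) (4,1) (5,0) (5,1)] -> total=7

Answer: ......
......
......
##....
##....
##..#.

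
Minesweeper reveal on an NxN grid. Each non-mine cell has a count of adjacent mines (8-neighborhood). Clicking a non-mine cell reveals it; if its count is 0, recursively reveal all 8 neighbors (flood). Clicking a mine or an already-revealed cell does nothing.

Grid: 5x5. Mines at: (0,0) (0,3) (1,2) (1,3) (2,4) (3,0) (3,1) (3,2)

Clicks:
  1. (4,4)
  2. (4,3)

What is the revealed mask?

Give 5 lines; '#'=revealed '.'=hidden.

Answer: .....
.....
.....
...##
...##

Derivation:
Click 1 (4,4) count=0: revealed 4 new [(3,3) (3,4) (4,3) (4,4)] -> total=4
Click 2 (4,3) count=1: revealed 0 new [(none)] -> total=4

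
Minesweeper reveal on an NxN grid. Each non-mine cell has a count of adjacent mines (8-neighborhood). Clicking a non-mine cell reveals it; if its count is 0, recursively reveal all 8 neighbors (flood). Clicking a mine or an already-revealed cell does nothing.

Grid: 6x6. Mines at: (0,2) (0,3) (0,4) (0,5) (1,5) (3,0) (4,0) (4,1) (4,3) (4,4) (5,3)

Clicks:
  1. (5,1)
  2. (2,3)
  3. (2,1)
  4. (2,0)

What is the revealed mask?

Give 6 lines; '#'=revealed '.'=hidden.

Answer: ......
.####.
#####.
.####.
......
.#....

Derivation:
Click 1 (5,1) count=2: revealed 1 new [(5,1)] -> total=1
Click 2 (2,3) count=0: revealed 12 new [(1,1) (1,2) (1,3) (1,4) (2,1) (2,2) (2,3) (2,4) (3,1) (3,2) (3,3) (3,4)] -> total=13
Click 3 (2,1) count=1: revealed 0 new [(none)] -> total=13
Click 4 (2,0) count=1: revealed 1 new [(2,0)] -> total=14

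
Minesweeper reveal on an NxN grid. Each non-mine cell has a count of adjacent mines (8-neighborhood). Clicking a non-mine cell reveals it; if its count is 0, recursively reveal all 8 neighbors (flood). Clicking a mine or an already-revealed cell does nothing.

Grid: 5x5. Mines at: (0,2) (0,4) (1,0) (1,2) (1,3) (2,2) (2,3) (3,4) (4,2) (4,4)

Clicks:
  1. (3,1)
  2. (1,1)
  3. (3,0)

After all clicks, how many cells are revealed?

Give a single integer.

Click 1 (3,1) count=2: revealed 1 new [(3,1)] -> total=1
Click 2 (1,1) count=4: revealed 1 new [(1,1)] -> total=2
Click 3 (3,0) count=0: revealed 5 new [(2,0) (2,1) (3,0) (4,0) (4,1)] -> total=7

Answer: 7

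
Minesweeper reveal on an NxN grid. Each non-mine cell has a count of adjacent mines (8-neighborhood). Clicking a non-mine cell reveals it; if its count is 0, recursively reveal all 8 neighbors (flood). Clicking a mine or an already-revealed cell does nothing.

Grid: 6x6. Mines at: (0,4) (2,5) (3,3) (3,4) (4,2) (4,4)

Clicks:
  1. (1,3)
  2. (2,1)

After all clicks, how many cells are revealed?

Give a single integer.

Click 1 (1,3) count=1: revealed 1 new [(1,3)] -> total=1
Click 2 (2,1) count=0: revealed 18 new [(0,0) (0,1) (0,2) (0,3) (1,0) (1,1) (1,2) (2,0) (2,1) (2,2) (2,3) (3,0) (3,1) (3,2) (4,0) (4,1) (5,0) (5,1)] -> total=19

Answer: 19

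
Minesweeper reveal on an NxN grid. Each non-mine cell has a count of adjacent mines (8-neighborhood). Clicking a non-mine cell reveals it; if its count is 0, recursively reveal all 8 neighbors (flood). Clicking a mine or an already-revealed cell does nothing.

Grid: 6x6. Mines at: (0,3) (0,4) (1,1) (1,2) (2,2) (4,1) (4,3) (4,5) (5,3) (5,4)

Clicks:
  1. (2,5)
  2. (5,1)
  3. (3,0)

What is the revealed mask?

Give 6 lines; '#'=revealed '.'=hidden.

Click 1 (2,5) count=0: revealed 9 new [(1,3) (1,4) (1,5) (2,3) (2,4) (2,5) (3,3) (3,4) (3,5)] -> total=9
Click 2 (5,1) count=1: revealed 1 new [(5,1)] -> total=10
Click 3 (3,0) count=1: revealed 1 new [(3,0)] -> total=11

Answer: ......
...###
...###
#..###
......
.#....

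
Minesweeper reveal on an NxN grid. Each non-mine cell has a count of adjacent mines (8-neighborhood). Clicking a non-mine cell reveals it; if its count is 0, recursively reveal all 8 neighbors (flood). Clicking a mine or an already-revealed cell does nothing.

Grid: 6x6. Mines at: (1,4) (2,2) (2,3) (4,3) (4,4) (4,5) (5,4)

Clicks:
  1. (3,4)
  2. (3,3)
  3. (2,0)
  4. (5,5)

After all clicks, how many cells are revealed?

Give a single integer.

Answer: 22

Derivation:
Click 1 (3,4) count=4: revealed 1 new [(3,4)] -> total=1
Click 2 (3,3) count=4: revealed 1 new [(3,3)] -> total=2
Click 3 (2,0) count=0: revealed 19 new [(0,0) (0,1) (0,2) (0,3) (1,0) (1,1) (1,2) (1,3) (2,0) (2,1) (3,0) (3,1) (3,2) (4,0) (4,1) (4,2) (5,0) (5,1) (5,2)] -> total=21
Click 4 (5,5) count=3: revealed 1 new [(5,5)] -> total=22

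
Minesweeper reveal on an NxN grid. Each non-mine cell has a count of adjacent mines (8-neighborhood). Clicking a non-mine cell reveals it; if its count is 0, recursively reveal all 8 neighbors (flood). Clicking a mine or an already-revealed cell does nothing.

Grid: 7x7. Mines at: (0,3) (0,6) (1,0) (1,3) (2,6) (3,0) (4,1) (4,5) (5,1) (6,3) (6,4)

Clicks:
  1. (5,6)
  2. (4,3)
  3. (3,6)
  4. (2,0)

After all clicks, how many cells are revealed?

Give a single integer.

Answer: 15

Derivation:
Click 1 (5,6) count=1: revealed 1 new [(5,6)] -> total=1
Click 2 (4,3) count=0: revealed 12 new [(2,2) (2,3) (2,4) (3,2) (3,3) (3,4) (4,2) (4,3) (4,4) (5,2) (5,3) (5,4)] -> total=13
Click 3 (3,6) count=2: revealed 1 new [(3,6)] -> total=14
Click 4 (2,0) count=2: revealed 1 new [(2,0)] -> total=15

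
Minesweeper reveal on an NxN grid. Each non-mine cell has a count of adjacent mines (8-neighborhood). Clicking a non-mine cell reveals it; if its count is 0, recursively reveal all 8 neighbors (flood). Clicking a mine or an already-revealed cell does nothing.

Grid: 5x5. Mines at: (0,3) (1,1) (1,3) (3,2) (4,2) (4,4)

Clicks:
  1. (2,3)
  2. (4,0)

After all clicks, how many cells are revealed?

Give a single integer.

Answer: 7

Derivation:
Click 1 (2,3) count=2: revealed 1 new [(2,3)] -> total=1
Click 2 (4,0) count=0: revealed 6 new [(2,0) (2,1) (3,0) (3,1) (4,0) (4,1)] -> total=7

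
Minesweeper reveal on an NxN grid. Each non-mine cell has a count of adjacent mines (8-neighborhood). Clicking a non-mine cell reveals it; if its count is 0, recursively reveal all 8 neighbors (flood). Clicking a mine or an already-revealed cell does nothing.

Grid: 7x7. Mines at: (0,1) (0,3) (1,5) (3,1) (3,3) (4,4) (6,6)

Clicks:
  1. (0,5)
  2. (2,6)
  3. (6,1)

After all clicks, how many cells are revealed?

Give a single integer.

Answer: 18

Derivation:
Click 1 (0,5) count=1: revealed 1 new [(0,5)] -> total=1
Click 2 (2,6) count=1: revealed 1 new [(2,6)] -> total=2
Click 3 (6,1) count=0: revealed 16 new [(4,0) (4,1) (4,2) (4,3) (5,0) (5,1) (5,2) (5,3) (5,4) (5,5) (6,0) (6,1) (6,2) (6,3) (6,4) (6,5)] -> total=18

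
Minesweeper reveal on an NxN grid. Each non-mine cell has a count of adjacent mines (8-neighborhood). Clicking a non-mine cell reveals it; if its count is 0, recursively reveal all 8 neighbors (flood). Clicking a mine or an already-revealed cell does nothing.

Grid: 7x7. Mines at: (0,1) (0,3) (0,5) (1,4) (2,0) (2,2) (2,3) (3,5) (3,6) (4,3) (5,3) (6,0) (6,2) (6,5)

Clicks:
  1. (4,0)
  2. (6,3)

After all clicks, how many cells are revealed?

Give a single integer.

Click 1 (4,0) count=0: revealed 9 new [(3,0) (3,1) (3,2) (4,0) (4,1) (4,2) (5,0) (5,1) (5,2)] -> total=9
Click 2 (6,3) count=2: revealed 1 new [(6,3)] -> total=10

Answer: 10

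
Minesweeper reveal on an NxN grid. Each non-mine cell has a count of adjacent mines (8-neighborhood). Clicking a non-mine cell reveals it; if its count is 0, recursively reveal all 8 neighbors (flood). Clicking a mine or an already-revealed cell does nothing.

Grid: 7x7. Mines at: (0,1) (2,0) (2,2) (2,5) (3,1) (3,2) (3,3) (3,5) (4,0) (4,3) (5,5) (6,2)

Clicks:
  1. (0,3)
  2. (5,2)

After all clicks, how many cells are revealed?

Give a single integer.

Click 1 (0,3) count=0: revealed 10 new [(0,2) (0,3) (0,4) (0,5) (0,6) (1,2) (1,3) (1,4) (1,5) (1,6)] -> total=10
Click 2 (5,2) count=2: revealed 1 new [(5,2)] -> total=11

Answer: 11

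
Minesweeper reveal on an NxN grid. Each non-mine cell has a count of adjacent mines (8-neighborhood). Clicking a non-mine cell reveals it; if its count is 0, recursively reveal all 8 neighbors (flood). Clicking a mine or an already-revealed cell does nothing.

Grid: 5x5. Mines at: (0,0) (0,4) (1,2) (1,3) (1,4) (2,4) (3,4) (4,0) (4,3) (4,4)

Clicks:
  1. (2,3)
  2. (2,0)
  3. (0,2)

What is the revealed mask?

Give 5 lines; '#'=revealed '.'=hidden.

Click 1 (2,3) count=5: revealed 1 new [(2,3)] -> total=1
Click 2 (2,0) count=0: revealed 6 new [(1,0) (1,1) (2,0) (2,1) (3,0) (3,1)] -> total=7
Click 3 (0,2) count=2: revealed 1 new [(0,2)] -> total=8

Answer: ..#..
##...
##.#.
##...
.....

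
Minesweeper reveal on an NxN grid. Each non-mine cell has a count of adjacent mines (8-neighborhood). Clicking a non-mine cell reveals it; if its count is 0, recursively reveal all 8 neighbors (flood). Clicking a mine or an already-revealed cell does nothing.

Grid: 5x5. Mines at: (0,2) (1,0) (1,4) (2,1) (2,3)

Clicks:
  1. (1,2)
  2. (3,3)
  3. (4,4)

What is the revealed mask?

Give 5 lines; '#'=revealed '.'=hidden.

Answer: .....
..#..
.....
#####
#####

Derivation:
Click 1 (1,2) count=3: revealed 1 new [(1,2)] -> total=1
Click 2 (3,3) count=1: revealed 1 new [(3,3)] -> total=2
Click 3 (4,4) count=0: revealed 9 new [(3,0) (3,1) (3,2) (3,4) (4,0) (4,1) (4,2) (4,3) (4,4)] -> total=11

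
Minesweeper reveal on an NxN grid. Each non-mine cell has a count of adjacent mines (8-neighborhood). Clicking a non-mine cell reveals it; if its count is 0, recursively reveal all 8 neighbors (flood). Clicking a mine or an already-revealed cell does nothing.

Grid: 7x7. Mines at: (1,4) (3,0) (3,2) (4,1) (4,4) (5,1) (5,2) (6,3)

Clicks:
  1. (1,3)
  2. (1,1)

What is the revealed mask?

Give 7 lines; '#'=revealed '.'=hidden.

Click 1 (1,3) count=1: revealed 1 new [(1,3)] -> total=1
Click 2 (1,1) count=0: revealed 11 new [(0,0) (0,1) (0,2) (0,3) (1,0) (1,1) (1,2) (2,0) (2,1) (2,2) (2,3)] -> total=12

Answer: ####...
####...
####...
.......
.......
.......
.......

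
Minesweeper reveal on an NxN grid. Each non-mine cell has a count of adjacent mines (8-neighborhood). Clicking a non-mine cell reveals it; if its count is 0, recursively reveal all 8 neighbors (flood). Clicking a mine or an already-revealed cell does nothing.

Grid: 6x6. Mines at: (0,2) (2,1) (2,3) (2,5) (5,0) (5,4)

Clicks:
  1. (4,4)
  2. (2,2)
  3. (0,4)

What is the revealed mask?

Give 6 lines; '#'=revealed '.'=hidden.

Click 1 (4,4) count=1: revealed 1 new [(4,4)] -> total=1
Click 2 (2,2) count=2: revealed 1 new [(2,2)] -> total=2
Click 3 (0,4) count=0: revealed 6 new [(0,3) (0,4) (0,5) (1,3) (1,4) (1,5)] -> total=8

Answer: ...###
...###
..#...
......
....#.
......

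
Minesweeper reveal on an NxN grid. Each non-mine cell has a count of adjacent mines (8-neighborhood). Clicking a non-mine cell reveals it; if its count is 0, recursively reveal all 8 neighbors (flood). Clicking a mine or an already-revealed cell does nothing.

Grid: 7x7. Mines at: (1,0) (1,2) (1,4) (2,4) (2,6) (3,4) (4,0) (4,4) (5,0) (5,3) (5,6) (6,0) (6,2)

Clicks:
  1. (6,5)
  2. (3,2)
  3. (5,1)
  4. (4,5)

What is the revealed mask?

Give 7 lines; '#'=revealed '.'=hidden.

Click 1 (6,5) count=1: revealed 1 new [(6,5)] -> total=1
Click 2 (3,2) count=0: revealed 9 new [(2,1) (2,2) (2,3) (3,1) (3,2) (3,3) (4,1) (4,2) (4,3)] -> total=10
Click 3 (5,1) count=4: revealed 1 new [(5,1)] -> total=11
Click 4 (4,5) count=3: revealed 1 new [(4,5)] -> total=12

Answer: .......
.......
.###...
.###...
.###.#.
.#.....
.....#.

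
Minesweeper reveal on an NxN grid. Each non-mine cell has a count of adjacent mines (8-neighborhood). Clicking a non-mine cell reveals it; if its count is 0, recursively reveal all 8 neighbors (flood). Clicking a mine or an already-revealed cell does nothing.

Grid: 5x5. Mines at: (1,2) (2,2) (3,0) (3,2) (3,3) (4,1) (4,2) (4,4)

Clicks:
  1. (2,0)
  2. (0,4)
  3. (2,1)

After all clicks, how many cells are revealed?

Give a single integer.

Click 1 (2,0) count=1: revealed 1 new [(2,0)] -> total=1
Click 2 (0,4) count=0: revealed 6 new [(0,3) (0,4) (1,3) (1,4) (2,3) (2,4)] -> total=7
Click 3 (2,1) count=4: revealed 1 new [(2,1)] -> total=8

Answer: 8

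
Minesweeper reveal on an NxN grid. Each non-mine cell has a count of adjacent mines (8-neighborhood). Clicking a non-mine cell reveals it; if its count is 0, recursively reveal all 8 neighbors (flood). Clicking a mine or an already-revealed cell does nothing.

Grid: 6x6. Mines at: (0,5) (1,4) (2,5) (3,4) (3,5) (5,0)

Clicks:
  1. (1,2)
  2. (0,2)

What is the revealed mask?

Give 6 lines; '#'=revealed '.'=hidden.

Answer: ####..
####..
####..
####..
######
.#####

Derivation:
Click 1 (1,2) count=0: revealed 27 new [(0,0) (0,1) (0,2) (0,3) (1,0) (1,1) (1,2) (1,3) (2,0) (2,1) (2,2) (2,3) (3,0) (3,1) (3,2) (3,3) (4,0) (4,1) (4,2) (4,3) (4,4) (4,5) (5,1) (5,2) (5,3) (5,4) (5,5)] -> total=27
Click 2 (0,2) count=0: revealed 0 new [(none)] -> total=27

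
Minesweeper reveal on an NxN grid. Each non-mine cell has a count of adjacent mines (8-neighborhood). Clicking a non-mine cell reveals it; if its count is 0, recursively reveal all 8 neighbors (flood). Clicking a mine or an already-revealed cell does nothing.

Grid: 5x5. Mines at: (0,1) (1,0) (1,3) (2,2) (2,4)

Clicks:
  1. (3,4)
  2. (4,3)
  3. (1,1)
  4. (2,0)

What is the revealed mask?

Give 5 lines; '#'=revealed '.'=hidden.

Answer: .....
.#...
##...
#####
#####

Derivation:
Click 1 (3,4) count=1: revealed 1 new [(3,4)] -> total=1
Click 2 (4,3) count=0: revealed 11 new [(2,0) (2,1) (3,0) (3,1) (3,2) (3,3) (4,0) (4,1) (4,2) (4,3) (4,4)] -> total=12
Click 3 (1,1) count=3: revealed 1 new [(1,1)] -> total=13
Click 4 (2,0) count=1: revealed 0 new [(none)] -> total=13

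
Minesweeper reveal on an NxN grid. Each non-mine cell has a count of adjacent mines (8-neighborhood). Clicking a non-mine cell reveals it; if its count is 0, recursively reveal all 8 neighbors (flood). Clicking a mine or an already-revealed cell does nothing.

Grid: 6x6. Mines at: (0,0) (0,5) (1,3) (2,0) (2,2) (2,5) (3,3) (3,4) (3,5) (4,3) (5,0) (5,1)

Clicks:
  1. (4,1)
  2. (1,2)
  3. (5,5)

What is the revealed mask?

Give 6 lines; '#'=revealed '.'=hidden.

Answer: ......
..#...
......
......
.#..##
....##

Derivation:
Click 1 (4,1) count=2: revealed 1 new [(4,1)] -> total=1
Click 2 (1,2) count=2: revealed 1 new [(1,2)] -> total=2
Click 3 (5,5) count=0: revealed 4 new [(4,4) (4,5) (5,4) (5,5)] -> total=6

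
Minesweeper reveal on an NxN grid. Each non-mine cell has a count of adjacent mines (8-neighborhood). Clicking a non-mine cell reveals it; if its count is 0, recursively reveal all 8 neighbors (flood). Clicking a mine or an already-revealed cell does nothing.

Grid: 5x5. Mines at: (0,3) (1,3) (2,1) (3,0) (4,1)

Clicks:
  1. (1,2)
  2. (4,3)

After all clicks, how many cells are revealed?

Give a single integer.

Click 1 (1,2) count=3: revealed 1 new [(1,2)] -> total=1
Click 2 (4,3) count=0: revealed 9 new [(2,2) (2,3) (2,4) (3,2) (3,3) (3,4) (4,2) (4,3) (4,4)] -> total=10

Answer: 10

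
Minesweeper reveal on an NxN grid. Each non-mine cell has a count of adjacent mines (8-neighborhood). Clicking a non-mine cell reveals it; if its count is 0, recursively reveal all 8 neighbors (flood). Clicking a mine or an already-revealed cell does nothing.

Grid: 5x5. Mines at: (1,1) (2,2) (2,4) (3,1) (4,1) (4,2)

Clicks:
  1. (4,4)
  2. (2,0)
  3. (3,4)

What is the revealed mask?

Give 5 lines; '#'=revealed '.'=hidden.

Click 1 (4,4) count=0: revealed 4 new [(3,3) (3,4) (4,3) (4,4)] -> total=4
Click 2 (2,0) count=2: revealed 1 new [(2,0)] -> total=5
Click 3 (3,4) count=1: revealed 0 new [(none)] -> total=5

Answer: .....
.....
#....
...##
...##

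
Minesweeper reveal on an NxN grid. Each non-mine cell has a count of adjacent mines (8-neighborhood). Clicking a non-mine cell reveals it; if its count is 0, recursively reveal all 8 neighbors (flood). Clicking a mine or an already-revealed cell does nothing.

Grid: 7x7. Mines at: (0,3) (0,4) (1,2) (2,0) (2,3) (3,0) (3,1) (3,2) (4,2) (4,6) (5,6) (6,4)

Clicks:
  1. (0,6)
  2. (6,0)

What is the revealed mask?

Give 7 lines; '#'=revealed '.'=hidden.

Click 1 (0,6) count=0: revealed 11 new [(0,5) (0,6) (1,4) (1,5) (1,6) (2,4) (2,5) (2,6) (3,4) (3,5) (3,6)] -> total=11
Click 2 (6,0) count=0: revealed 10 new [(4,0) (4,1) (5,0) (5,1) (5,2) (5,3) (6,0) (6,1) (6,2) (6,3)] -> total=21

Answer: .....##
....###
....###
....###
##.....
####...
####...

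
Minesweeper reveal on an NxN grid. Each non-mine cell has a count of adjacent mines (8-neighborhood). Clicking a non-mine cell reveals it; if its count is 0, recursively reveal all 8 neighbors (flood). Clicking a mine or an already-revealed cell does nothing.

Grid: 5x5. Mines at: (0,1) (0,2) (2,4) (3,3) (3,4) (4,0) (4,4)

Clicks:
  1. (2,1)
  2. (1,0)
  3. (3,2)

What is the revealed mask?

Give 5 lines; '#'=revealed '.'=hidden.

Click 1 (2,1) count=0: revealed 9 new [(1,0) (1,1) (1,2) (2,0) (2,1) (2,2) (3,0) (3,1) (3,2)] -> total=9
Click 2 (1,0) count=1: revealed 0 new [(none)] -> total=9
Click 3 (3,2) count=1: revealed 0 new [(none)] -> total=9

Answer: .....
###..
###..
###..
.....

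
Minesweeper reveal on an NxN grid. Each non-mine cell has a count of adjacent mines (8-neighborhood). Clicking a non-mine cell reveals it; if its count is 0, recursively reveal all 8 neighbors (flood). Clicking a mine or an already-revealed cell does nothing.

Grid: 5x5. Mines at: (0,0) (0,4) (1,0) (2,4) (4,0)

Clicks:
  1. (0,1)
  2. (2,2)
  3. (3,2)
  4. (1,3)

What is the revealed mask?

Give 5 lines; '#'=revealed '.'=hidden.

Click 1 (0,1) count=2: revealed 1 new [(0,1)] -> total=1
Click 2 (2,2) count=0: revealed 16 new [(0,2) (0,3) (1,1) (1,2) (1,3) (2,1) (2,2) (2,3) (3,1) (3,2) (3,3) (3,4) (4,1) (4,2) (4,3) (4,4)] -> total=17
Click 3 (3,2) count=0: revealed 0 new [(none)] -> total=17
Click 4 (1,3) count=2: revealed 0 new [(none)] -> total=17

Answer: .###.
.###.
.###.
.####
.####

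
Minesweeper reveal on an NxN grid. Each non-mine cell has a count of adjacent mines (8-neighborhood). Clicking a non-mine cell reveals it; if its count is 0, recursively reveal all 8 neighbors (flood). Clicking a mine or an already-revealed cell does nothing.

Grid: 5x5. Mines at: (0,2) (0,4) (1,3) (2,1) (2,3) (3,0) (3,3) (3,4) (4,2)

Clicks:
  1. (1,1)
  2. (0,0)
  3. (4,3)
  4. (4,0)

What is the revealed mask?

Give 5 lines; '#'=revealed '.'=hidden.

Answer: ##...
##...
.....
.....
#..#.

Derivation:
Click 1 (1,1) count=2: revealed 1 new [(1,1)] -> total=1
Click 2 (0,0) count=0: revealed 3 new [(0,0) (0,1) (1,0)] -> total=4
Click 3 (4,3) count=3: revealed 1 new [(4,3)] -> total=5
Click 4 (4,0) count=1: revealed 1 new [(4,0)] -> total=6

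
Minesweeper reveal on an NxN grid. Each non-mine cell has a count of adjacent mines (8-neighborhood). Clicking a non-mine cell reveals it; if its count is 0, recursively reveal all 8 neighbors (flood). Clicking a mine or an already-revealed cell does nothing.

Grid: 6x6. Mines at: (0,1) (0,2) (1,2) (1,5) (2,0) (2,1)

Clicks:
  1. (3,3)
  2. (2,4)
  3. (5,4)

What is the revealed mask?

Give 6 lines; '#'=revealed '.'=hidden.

Click 1 (3,3) count=0: revealed 22 new [(2,2) (2,3) (2,4) (2,5) (3,0) (3,1) (3,2) (3,3) (3,4) (3,5) (4,0) (4,1) (4,2) (4,3) (4,4) (4,5) (5,0) (5,1) (5,2) (5,3) (5,4) (5,5)] -> total=22
Click 2 (2,4) count=1: revealed 0 new [(none)] -> total=22
Click 3 (5,4) count=0: revealed 0 new [(none)] -> total=22

Answer: ......
......
..####
######
######
######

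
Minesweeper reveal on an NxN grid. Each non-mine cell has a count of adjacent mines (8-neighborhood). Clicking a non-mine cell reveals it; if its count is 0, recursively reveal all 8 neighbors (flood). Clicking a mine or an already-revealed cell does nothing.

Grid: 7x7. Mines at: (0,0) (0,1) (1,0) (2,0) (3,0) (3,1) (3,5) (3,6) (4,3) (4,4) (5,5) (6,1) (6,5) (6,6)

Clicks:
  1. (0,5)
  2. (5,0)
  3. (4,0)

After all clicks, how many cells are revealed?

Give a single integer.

Answer: 20

Derivation:
Click 1 (0,5) count=0: revealed 18 new [(0,2) (0,3) (0,4) (0,5) (0,6) (1,2) (1,3) (1,4) (1,5) (1,6) (2,2) (2,3) (2,4) (2,5) (2,6) (3,2) (3,3) (3,4)] -> total=18
Click 2 (5,0) count=1: revealed 1 new [(5,0)] -> total=19
Click 3 (4,0) count=2: revealed 1 new [(4,0)] -> total=20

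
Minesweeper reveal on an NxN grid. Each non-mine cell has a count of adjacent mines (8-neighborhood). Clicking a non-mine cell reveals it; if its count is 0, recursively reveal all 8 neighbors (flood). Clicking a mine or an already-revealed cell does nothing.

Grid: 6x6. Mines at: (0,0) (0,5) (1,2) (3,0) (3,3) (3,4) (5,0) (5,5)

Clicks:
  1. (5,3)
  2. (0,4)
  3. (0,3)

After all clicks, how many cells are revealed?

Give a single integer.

Answer: 10

Derivation:
Click 1 (5,3) count=0: revealed 8 new [(4,1) (4,2) (4,3) (4,4) (5,1) (5,2) (5,3) (5,4)] -> total=8
Click 2 (0,4) count=1: revealed 1 new [(0,4)] -> total=9
Click 3 (0,3) count=1: revealed 1 new [(0,3)] -> total=10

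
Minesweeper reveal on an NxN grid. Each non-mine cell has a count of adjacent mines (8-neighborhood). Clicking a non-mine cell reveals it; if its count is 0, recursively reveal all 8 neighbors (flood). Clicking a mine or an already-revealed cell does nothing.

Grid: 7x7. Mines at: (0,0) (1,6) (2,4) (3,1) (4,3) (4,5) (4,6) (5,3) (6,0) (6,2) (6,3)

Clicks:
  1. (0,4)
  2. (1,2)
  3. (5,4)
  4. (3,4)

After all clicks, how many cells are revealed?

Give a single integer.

Answer: 15

Derivation:
Click 1 (0,4) count=0: revealed 13 new [(0,1) (0,2) (0,3) (0,4) (0,5) (1,1) (1,2) (1,3) (1,4) (1,5) (2,1) (2,2) (2,3)] -> total=13
Click 2 (1,2) count=0: revealed 0 new [(none)] -> total=13
Click 3 (5,4) count=4: revealed 1 new [(5,4)] -> total=14
Click 4 (3,4) count=3: revealed 1 new [(3,4)] -> total=15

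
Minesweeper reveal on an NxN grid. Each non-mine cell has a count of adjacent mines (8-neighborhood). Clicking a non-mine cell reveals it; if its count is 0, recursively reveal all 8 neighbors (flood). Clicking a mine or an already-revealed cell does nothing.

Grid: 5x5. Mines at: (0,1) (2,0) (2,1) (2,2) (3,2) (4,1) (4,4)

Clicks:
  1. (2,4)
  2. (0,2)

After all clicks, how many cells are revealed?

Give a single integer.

Click 1 (2,4) count=0: revealed 10 new [(0,2) (0,3) (0,4) (1,2) (1,3) (1,4) (2,3) (2,4) (3,3) (3,4)] -> total=10
Click 2 (0,2) count=1: revealed 0 new [(none)] -> total=10

Answer: 10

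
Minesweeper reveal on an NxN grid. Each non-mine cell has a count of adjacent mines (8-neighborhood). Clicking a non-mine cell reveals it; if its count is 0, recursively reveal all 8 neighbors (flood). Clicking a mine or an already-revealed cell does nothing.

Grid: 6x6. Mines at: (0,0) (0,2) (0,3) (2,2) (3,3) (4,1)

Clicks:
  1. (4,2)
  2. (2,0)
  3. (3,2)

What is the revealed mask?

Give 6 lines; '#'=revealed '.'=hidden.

Click 1 (4,2) count=2: revealed 1 new [(4,2)] -> total=1
Click 2 (2,0) count=0: revealed 6 new [(1,0) (1,1) (2,0) (2,1) (3,0) (3,1)] -> total=7
Click 3 (3,2) count=3: revealed 1 new [(3,2)] -> total=8

Answer: ......
##....
##....
###...
..#...
......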